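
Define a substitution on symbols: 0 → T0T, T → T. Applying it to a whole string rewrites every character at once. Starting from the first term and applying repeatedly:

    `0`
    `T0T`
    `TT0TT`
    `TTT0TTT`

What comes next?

Apply φ to TTT0TTT symbol by symbol: T→T, T→T, T→T, 0→T0T, T→T, T→T, T→T; joined: T T T T0T T T T.

TTTT0TTTT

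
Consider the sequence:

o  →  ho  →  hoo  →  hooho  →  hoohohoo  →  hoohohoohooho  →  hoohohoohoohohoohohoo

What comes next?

Each term (from the third on) is the previous term followed by the one before it: term 3 = ho·o = hoo.
The next term joins hoohohoohoohohoohohoo and hoohohoohooho.

hoohohoohoohohoohohoohoohohoohooho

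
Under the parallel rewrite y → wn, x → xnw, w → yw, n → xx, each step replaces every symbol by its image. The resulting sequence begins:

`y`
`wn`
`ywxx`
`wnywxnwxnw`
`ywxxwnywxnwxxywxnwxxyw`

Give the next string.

wnywxnwxnwywxxwnywxnwxxywxnwxnwwnywxnwxxywxnwxnwwnyw

Applying the rule to each of the 22 symbols of ywxxwnywxnwxxywxnwxxyw gives the pieces wn yw xnw xnw yw xx wn yw xnw xx yw xnw xnw wn yw xnw xx yw xnw xnw wn yw, which concatenate to the answer.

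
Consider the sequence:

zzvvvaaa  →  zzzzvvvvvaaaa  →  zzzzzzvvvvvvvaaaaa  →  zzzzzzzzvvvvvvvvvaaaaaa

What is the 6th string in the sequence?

zzzzzzzzzzzzvvvvvvvvvvvvvaaaaaaaa

The n-th term is 2n z's then 2n+1 v's then n+2 a's (n = 1, 2, …).
At n = 6 the blocks have lengths 12, 13, 8.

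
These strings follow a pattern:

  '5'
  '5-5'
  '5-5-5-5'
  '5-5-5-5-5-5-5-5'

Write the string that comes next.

5-5-5-5-5-5-5-5-5-5-5-5-5-5-5-5

Every step duplicates the string with '-' between the halves.
So the next term is two copies of 5-5-5-5-5-5-5-5 with '-' between the halves.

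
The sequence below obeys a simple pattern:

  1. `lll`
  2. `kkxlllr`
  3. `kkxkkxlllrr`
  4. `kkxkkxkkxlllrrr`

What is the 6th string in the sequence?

kkxkkxkkxkkxkkxlllrrrrr

Every step adds kkx to the front and r to the end of the previous string.
From kkxkkxkkxlllrrr, 2 further steps: kkxkkxkkxlllrrr → kkxkkxkkxkkxlllrrrr → (answer).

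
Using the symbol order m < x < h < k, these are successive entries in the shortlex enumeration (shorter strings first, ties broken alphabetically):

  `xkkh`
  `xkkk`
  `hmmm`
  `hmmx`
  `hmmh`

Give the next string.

hmmk

The successor of hmmh increments the rightmost position that isn't already k and resets every position after it to m.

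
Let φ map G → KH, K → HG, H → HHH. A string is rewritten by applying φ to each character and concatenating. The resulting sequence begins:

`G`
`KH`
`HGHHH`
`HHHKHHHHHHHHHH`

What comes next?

Rewriting the 14 symbols of HHHKHHHHHHHHHH one by one yields HHH HHH HHH HG HHH HHH HHH HHH HHH HHH HHH HHH HHH HHH; concatenated:

HHHHHHHHHHGHHHHHHHHHHHHHHHHHHHHHHHHHHHHHH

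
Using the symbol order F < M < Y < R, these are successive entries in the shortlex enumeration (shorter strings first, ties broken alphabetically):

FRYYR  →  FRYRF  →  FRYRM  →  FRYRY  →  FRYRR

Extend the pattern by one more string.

Find the rightmost character of FRYRR below R, bump it to the next letter, and reset everything to its right to F.

FRRFF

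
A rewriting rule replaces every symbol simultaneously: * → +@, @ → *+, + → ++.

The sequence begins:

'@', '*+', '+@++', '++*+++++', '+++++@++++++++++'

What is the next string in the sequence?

Rewriting the 16 symbols of +++++@++++++++++ one by one yields ++ ++ ++ ++ ++ *+ ++ ++ ++ ++ ++ ++ ++ ++ ++ ++; concatenated:

++++++++++*+++++++++++++++++++++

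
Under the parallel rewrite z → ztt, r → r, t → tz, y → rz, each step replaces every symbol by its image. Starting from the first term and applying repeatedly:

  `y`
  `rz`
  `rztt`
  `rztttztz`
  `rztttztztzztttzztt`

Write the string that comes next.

Rewriting the 18 symbols of rztttztztzztttzztt one by one yields r ztt tz tz tz ztt tz ztt tz ztt ztt tz tz tz ztt ztt tz tz; concatenated:

rztttztztzztttzztttzzttztttztztzzttztttztz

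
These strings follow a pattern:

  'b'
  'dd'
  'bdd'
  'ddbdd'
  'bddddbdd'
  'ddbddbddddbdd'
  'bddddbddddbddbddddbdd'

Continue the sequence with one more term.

This is a Fibonacci-style word recurrence s(k) = s(k−2)·s(k−1): e.g. b·dd = bdd.
So term 8 is ddbddbddddbdd·bddddbddddbddbddddbdd.

ddbddbddddbddbddddbddddbddbddddbdd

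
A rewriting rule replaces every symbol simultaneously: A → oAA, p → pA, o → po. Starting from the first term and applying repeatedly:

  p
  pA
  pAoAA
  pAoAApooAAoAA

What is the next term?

pAoAApooAAoAApApopooAAoAApooAAoAA

Replace each of the 13 characters of pAoAApooAAoAA in place — pA oAA po oAA oAA pA po po oAA oAA po oAA oAA — and concatenate.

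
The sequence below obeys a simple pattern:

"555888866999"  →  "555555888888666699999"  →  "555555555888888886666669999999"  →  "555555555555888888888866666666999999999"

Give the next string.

555555555555555888888888888666666666699999999999

The n-th term is 3n 5's then 2n+2 8's then 2n 6's then 2n+1 9's (n = 1, 2, …).
At n = 5 the blocks have lengths 15, 12, 10, 11.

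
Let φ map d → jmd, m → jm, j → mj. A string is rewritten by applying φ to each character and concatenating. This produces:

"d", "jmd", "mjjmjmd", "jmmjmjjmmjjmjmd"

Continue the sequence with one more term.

Rewriting the 15 symbols of jmmjmjjmmjjmjmd one by one yields mj jm jm mj jm mj mj jm jm mj mj jm mj jm jmd; concatenated:

mjjmjmmjjmmjmjjmjmmjmjjmmjjmjmd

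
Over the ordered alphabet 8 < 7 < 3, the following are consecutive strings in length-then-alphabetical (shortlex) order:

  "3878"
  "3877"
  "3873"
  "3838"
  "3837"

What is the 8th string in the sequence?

Stepping forward 3 times from 3837: 3837 → 3833 → 3788, then the target.

3787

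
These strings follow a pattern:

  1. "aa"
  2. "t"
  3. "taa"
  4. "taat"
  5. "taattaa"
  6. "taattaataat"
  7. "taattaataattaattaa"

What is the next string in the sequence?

taattaataattaattaataattaataat

Each term (from the third on) is the previous term followed by the one before it: term 3 = t·aa = taa.
Continuing: taattaataattaattaa · taattaataat gives term 8.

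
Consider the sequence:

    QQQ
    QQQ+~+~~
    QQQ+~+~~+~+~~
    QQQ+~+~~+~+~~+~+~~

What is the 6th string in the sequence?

Each term is the previous one with +~+~~ appended.
From QQQ+~+~~+~+~~+~+~~, 2 further steps: QQQ+~+~~+~+~~+~+~~ → QQQ+~+~~+~+~~+~+~~+~+~~ → (answer).

QQQ+~+~~+~+~~+~+~~+~+~~+~+~~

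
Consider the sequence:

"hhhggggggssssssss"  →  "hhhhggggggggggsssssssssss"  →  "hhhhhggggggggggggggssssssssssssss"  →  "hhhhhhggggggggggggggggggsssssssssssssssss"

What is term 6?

hhhhhhhhggggggggggggggggggggggggggsssssssssssssssssssssss

Each string has the form h^{n+1} g^{4n-2} s^{3n+2}, where the shown terms are n = 2, 3, 4, 5.
Setting n = 7 gives 8, 26, 23 characters in each block.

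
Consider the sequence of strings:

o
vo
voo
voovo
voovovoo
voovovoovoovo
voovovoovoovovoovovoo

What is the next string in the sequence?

voovovoovoovovoovovoovoovovoovoovo

Each term (from the third on) is the previous term followed by the one before it: term 3 = vo·o = voo.
Continuing: voovovoovoovovoovovoo · voovovoovoovo gives term 8.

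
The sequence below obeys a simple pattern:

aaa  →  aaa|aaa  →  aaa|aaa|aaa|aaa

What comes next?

s(k+1) = s(k)·|·s(k) — each term doubles the last with '|' between the halves.
Doubling aaa|aaa|aaa|aaa with '|' between the halves:

aaa|aaa|aaa|aaa|aaa|aaa|aaa|aaa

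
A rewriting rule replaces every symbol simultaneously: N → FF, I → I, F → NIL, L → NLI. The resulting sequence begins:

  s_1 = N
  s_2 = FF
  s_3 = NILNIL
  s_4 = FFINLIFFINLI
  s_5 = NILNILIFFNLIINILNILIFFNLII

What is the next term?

Rewriting the 26 symbols of NILNILIFFNLIINILNILIFFNLII one by one yields FF I NLI FF I NLI I NIL NIL FF NLI I I FF I NLI FF I NLI I NIL NIL FF NLI I I; concatenated:

FFINLIFFINLIINILNILFFNLIIIFFINLIFFINLIINILNILFFNLIII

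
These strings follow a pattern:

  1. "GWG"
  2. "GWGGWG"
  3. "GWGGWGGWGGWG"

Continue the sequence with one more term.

GWGGWGGWGGWGGWGGWGGWGGWG

Every step duplicates the string.
One more doubling of GWGGWGGWGGWG gives the answer.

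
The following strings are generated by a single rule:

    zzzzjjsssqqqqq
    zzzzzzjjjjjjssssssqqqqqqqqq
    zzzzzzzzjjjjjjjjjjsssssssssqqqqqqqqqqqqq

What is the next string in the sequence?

zzzzzzzzzzjjjjjjjjjjjjjjssssssssssssqqqqqqqqqqqqqqqqq

Each string has the form z^{2n+2} j^{4n-2} s^{3n} q^{4n+1} (n = 1, 2, …).
At n = 4 the blocks have lengths 10, 14, 12, 17.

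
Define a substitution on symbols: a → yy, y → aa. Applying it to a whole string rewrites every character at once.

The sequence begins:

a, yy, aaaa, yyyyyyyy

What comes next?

aaaaaaaaaaaaaaaa

Apply φ to yyyyyyyy symbol by symbol: y→aa, y→aa, y→aa, y→aa, y→aa, y→aa, y→aa, y→aa; joined: aa aa aa aa aa aa aa aa.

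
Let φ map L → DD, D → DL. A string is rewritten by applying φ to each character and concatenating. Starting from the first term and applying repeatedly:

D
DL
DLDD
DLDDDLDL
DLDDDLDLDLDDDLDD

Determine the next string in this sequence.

DLDDDLDLDLDDDLDDDLDDDLDLDLDDDLDL

φ(DLDDDLDLDLDDDLDD) expands symbol-by-symbol to DL DD DL DL DL DD DL DD DL DD DL DL DL DD DL DL; joining the 16 pieces gives the next term.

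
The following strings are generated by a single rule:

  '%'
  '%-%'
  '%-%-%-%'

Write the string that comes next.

Each string is two copies of the previous one joined by '-'.
So the next term is two copies of %-%-%-% with '-' between the halves.

%-%-%-%-%-%-%-%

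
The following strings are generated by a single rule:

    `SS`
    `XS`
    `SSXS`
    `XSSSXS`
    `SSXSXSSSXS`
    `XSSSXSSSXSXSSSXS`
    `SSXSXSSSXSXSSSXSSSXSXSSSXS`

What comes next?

Each term (from the third on) is the two preceding terms concatenated in order: term 3 = SS·XS = SSXS.
The next term joins XSSSXSSSXSXSSSXS and SSXSXSSSXSXSSSXSSSXSXSSSXS.

XSSSXSSSXSXSSSXSSSXSXSSSXSXSSSXSSSXSXSSSXS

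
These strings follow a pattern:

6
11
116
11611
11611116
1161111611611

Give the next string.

From term 3 onward, concatenate the last term with the second-to-last: 11·6 = 116, 116·11 = 11611, …
The next term joins 1161111611611 and 11611116.

116111161161111611116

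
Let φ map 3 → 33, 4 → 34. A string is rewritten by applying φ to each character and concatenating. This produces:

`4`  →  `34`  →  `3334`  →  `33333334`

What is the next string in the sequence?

Rewriting each symbol of 33333334: 3→33, 3→33, 3→33, 3→33, 3→33, 3→33, 3→33, 4→34, which concatenates to 33 33 33 33 33 33 33 34.

3333333333333334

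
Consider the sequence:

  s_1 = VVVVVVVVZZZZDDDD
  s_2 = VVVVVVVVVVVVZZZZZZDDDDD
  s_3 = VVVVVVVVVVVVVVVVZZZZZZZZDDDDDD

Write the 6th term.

VVVVVVVVVVVVVVVVVVVVVVVVVVVVZZZZZZZZZZZZZZDDDDDDDDD

Each string has the form V^{4n} Z^{2n} D^{n+2}, where the shown terms are n = 2, 3, 4.
For term 6, n = 7, so the run lengths are 28, 14, 9.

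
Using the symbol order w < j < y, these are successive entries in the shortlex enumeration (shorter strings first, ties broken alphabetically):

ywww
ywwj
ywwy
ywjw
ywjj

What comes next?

ywjy

Find the rightmost character of ywjj below y, bump it to the next letter, and reset everything to its right to w.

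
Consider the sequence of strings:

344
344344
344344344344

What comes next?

344344344344344344344344

Every step duplicates the string.
So the next term is two copies of 344344344344.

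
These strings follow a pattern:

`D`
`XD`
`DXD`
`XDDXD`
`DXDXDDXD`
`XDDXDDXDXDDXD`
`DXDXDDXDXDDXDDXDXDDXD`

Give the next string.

This is a Fibonacci-style word recurrence s(k) = s(k−2)·s(k−1): e.g. D·XD = DXD.
The next term joins XDDXDDXDXDDXD and DXDXDDXDXDDXDDXDXDDXD.

XDDXDDXDXDDXDDXDXDDXDXDDXDDXDXDDXD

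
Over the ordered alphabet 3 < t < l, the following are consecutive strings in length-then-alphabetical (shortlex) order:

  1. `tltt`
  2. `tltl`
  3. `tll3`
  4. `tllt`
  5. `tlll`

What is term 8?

l33l

Advancing 3 positions from tlll through tlll → l333 → l33t reaches term 8.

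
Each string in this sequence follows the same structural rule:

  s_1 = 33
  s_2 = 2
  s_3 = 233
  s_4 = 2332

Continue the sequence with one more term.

2332233

This is a Fibonacci-style word recurrence s(k) = s(k−1)·s(k−2): e.g. 2·33 = 233.
The next term joins 2332 and 233.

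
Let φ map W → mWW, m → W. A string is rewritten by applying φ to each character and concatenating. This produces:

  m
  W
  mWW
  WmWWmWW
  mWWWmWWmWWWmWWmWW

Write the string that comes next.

WmWWmWWmWWWmWWmWWWmWWmWWmWWWmWWmWWWmWWmWW

Replace each of the 17 characters of mWWWmWWmWWWmWWmWW in place — W mWW mWW mWW W mWW mWW W mWW mWW mWW W mWW mWW W mWW mWW — and concatenate.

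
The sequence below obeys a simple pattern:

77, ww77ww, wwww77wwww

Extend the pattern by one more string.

s(k+1) = ww·s(k)·ww, so each term gains ww as a prefix and ww as a suffix.
Applying this once more to wwww77wwww:

wwwwww77wwwwww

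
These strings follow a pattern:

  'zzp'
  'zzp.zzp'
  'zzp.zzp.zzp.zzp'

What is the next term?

s(k+1) = s(k)·.·s(k) — each term doubles the last with '.' between the halves.
One more doubling of zzp.zzp.zzp.zzp gives the answer.

zzp.zzp.zzp.zzp.zzp.zzp.zzp.zzp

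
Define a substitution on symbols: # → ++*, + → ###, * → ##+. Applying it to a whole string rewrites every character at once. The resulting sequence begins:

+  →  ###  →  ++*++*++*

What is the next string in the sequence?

########+########+########+

Expanding ++*++*++*: +→###, +→###, *→##+, +→###, +→###, *→##+, +→###, +→###, *→##+. Concatenated: ### ### ##+ ### ### ##+ ### ### ##+.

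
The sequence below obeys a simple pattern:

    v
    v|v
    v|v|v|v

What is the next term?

v|v|v|v|v|v|v|v

Each string is two copies of the previous one joined by '|'.
So the next term is two copies of v|v|v|v with '|' between the halves.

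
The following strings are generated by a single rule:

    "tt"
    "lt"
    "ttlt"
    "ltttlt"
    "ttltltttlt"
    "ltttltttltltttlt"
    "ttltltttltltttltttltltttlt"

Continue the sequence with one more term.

This is a Fibonacci-style word recurrence s(k) = s(k−2)·s(k−1): e.g. tt·lt = ttlt.
Continuing: ltttltttltltttlt · ttltltttltltttltttltltttlt gives term 8.

ltttltttltltttltttltltttltltttltttltltttlt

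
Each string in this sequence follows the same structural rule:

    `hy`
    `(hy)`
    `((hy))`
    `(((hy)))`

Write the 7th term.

((((((hy))))))

Each term wraps the previous one in ( on the left and ) on the right.
From (((hy))), 3 further steps: (((hy))) → ((((hy)))) → (((((hy))))) → (answer).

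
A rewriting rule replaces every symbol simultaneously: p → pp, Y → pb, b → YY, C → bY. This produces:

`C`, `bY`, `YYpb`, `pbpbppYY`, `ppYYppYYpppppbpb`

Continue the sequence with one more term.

Replace each of the 16 characters of ppYYppYYpppppbpb in place — pp pp pb pb pp pp pb pb pp pp pp pp pp YY pp YY — and concatenate.

pppppbpbpppppbpbppppppppppYYppYY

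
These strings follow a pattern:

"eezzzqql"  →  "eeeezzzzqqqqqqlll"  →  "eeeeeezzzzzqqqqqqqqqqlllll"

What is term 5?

eeeeeeeeeezzzzzzzqqqqqqqqqqqqqqqqqqlllllllll

Term n consists of 2n e's, followed by n+2 z's, followed by 4n-2 q's, followed by 2n-1 l's (n = 1, 2, …).
For term 5, n = 5, so the run lengths are 10, 7, 18, 9.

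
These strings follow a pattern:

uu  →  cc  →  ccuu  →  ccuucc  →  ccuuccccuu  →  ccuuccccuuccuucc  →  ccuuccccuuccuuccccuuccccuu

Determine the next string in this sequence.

This is a Fibonacci-style word recurrence s(k) = s(k−1)·s(k−2): e.g. cc·uu = ccuu.
The next term joins ccuuccccuuccuuccccuuccccuu and ccuuccccuuccuucc.

ccuuccccuuccuuccccuuccccuuccuuccccuuccuucc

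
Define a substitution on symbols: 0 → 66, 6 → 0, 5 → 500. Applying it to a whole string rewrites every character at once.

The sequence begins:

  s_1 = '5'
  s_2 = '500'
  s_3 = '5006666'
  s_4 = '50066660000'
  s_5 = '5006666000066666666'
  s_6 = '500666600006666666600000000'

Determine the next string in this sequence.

5006666000066666666000000006666666666666666

Applying the rule to each of the 27 symbols of 500666600006666666600000000 gives the pieces 500 66 66 0 0 0 0 66 66 66 66 0 0 0 0 0 0 0 0 66 66 66 66 66 66 66 66, which concatenate to the answer.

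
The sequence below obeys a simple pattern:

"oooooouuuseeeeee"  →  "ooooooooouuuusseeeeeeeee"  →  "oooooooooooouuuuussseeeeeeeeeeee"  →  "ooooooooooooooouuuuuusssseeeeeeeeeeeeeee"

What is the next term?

oooooooooooooooooouuuuuuussssseeeeeeeeeeeeeeeeee

Reading off run lengths: o runs 6, 9, 12, 15; u runs 3, 4, 5, 6; s runs 1, 2, 3, 4; e runs 6, 9, 12, 15 — each is linear in n (n = 1, 2, …).
At n = 5 the blocks have lengths 18, 7, 5, 18.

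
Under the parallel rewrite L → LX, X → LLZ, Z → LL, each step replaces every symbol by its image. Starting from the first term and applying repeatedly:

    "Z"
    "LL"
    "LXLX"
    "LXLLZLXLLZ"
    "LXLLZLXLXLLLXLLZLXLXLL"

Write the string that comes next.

φ(LXLLZLXLXLLLXLLZLXLXLL) expands symbol-by-symbol to LX LLZ LX LX LL LX LLZ LX LLZ LX LX LX LLZ LX LX LL LX LLZ LX LLZ LX LX; joining the 22 pieces gives the next term.

LXLLZLXLXLLLXLLZLXLLZLXLXLXLLZLXLXLLLXLLZLXLLZLXLX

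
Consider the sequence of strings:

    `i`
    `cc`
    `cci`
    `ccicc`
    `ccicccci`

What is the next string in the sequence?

Each term (from the third on) is the previous term followed by the one before it: term 3 = cc·i = cci.
The next term joins ccicccci and ccicc.

ccicccciccicc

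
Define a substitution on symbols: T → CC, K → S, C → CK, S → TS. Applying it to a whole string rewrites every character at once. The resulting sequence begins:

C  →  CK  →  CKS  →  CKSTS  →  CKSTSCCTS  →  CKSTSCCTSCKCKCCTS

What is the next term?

CKSTSCCTSCKCKCCTSCKSCKSCKCKCCTS

Applying the rule to each of the 17 symbols of CKSTSCCTSCKCKCCTS gives the pieces CK S TS CC TS CK CK CC TS CK S CK S CK CK CC TS, which concatenate to the answer.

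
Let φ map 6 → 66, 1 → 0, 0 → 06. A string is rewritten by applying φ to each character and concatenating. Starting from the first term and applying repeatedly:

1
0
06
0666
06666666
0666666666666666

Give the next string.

Rewriting the 16 symbols of 0666666666666666 one by one yields 06 66 66 66 66 66 66 66 66 66 66 66 66 66 66 66; concatenated:

06666666666666666666666666666666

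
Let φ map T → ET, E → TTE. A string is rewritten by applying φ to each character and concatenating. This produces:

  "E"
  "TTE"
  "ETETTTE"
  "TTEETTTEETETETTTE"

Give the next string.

φ(TTEETTTEETETETTTE) expands symbol-by-symbol to ET ET TTE TTE ET ET ET TTE TTE ET TTE ET TTE ET ET ET TTE; joining the 17 pieces gives the next term.

ETETTTETTEETETETTTETTEETTTEETTTEETETETTTE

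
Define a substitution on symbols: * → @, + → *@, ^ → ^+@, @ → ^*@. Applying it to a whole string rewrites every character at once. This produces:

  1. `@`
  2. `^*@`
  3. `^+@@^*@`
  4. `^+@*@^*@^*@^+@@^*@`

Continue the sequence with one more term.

Replace each of the 18 characters of ^+@*@^*@^*@^+@@^*@ in place — ^+@ *@ ^*@ @ ^*@ ^+@ @ ^*@ ^+@ @ ^*@ ^+@ *@ ^*@ ^*@ ^+@ @ ^*@ — and concatenate.

^+@*@^*@@^*@^+@@^*@^+@@^*@^+@*@^*@^*@^+@@^*@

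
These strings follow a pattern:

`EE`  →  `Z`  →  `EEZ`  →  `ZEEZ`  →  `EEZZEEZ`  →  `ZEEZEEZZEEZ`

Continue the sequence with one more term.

EEZZEEZZEEZEEZZEEZ

Each term (from the third on) is the two preceding terms concatenated in order: term 3 = EE·Z = EEZ.
The next term joins EEZZEEZ and ZEEZEEZZEEZ.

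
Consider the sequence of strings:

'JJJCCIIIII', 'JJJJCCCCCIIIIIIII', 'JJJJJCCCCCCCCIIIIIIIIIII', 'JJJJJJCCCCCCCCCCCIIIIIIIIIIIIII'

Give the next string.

JJJJJJJCCCCCCCCCCCCCCIIIIIIIIIIIIIIIII

Each string has the form J^{n+2} C^{3n-1} I^{3n+2} (n = 1, 2, …).
For the next term, n = 5, so the run lengths are 7, 14, 17.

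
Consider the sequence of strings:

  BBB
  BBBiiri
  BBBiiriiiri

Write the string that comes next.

BBBiiriiiriiiri

Each term is the previous one with iiri appended.
One more step from BBBiiriiiri gives the answer.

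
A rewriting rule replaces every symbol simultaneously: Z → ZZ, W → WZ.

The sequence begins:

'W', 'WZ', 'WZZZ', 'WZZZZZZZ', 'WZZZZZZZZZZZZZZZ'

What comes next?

WZZZZZZZZZZZZZZZZZZZZZZZZZZZZZZZ

Replace each of the 16 characters of WZZZZZZZZZZZZZZZ in place — WZ ZZ ZZ ZZ ZZ ZZ ZZ ZZ ZZ ZZ ZZ ZZ ZZ ZZ ZZ ZZ — and concatenate.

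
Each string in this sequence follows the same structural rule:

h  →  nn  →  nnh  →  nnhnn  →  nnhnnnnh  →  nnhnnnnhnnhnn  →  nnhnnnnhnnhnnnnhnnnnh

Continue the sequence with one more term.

nnhnnnnhnnhnnnnhnnnnhnnhnnnnhnnhnn

Each term (from the third on) is the previous term followed by the one before it: term 3 = nn·h = nnh.
The next term joins nnhnnnnhnnhnnnnhnnnnh and nnhnnnnhnnhnn.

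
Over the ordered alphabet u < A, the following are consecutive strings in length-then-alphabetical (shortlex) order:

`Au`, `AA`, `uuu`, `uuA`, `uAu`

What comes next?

uAA

Treat uAu as a base-2 numeral over the given alphabet and add one, carrying through any trailing A's.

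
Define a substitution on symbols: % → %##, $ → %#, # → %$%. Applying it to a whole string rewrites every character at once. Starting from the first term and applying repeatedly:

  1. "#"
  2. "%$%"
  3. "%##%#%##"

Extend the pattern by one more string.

Expanding %##%#%##: %→%##, #→%$%, #→%$%, %→%##, #→%$%, %→%##, #→%$%, #→%$%. Concatenated: %## %$% %$% %## %$% %## %$% %$%.

%##%$%%$%%##%$%%##%$%%$%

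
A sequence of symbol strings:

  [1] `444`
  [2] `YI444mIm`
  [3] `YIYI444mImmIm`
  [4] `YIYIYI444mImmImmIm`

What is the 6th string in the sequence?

s(k+1) = YI·s(k)·mIm, so each term gains YI as a prefix and mIm as a suffix.
From YIYIYI444mImmImmIm, 2 further steps: YIYIYI444mImmImmIm → YIYIYIYI444mImmImmImmIm → (answer).

YIYIYIYIYI444mImmImmImmImmIm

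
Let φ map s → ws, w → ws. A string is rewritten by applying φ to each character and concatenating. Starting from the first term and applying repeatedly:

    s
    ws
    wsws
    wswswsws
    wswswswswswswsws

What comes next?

Rewriting the 16 symbols of wswswswswswswsws one by one yields ws ws ws ws ws ws ws ws ws ws ws ws ws ws ws ws; concatenated:

wswswswswswswswswswswswswswswsws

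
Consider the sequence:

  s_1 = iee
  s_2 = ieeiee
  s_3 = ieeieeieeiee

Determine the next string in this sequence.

Every step duplicates the string.
So the next term is two copies of ieeieeieeiee.

ieeieeieeieeieeieeieeiee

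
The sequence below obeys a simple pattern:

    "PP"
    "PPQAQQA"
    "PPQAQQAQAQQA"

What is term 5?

Every step adds QAQQA to the end: s(k+1) = s(k)·QAQQA.
From PPQAQQAQAQQA, 2 further steps: PPQAQQAQAQQA → PPQAQQAQAQQAQAQQA → (answer).

PPQAQQAQAQQAQAQQAQAQQA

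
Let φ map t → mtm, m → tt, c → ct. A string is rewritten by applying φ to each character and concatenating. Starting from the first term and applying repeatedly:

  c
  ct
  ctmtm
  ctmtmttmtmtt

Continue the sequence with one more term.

ctmtmttmtmttmtmmtmttmtmttmtmmtm

Apply φ to ctmtmttmtmtt symbol by symbol: c→ct, t→mtm, m→tt, t→mtm, m→tt, t→mtm, t→mtm, m→tt, t→mtm, m→tt, t→mtm, t→mtm; joined: ct mtm tt mtm tt mtm mtm tt mtm tt mtm mtm.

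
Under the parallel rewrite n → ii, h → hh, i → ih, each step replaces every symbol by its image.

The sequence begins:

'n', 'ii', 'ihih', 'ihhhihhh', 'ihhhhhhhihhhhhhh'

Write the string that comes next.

ihhhhhhhhhhhhhhhihhhhhhhhhhhhhhh

Replace each of the 16 characters of ihhhhhhhihhhhhhh in place — ih hh hh hh hh hh hh hh ih hh hh hh hh hh hh hh — and concatenate.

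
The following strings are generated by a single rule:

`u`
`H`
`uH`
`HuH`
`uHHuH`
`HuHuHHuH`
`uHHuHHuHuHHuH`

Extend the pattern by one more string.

Each term (from the third on) is the two preceding terms concatenated in order: term 3 = u·H = uH.
The next term joins HuHuHHuH and uHHuHHuHuHHuH.

HuHuHHuHuHHuHHuHuHHuH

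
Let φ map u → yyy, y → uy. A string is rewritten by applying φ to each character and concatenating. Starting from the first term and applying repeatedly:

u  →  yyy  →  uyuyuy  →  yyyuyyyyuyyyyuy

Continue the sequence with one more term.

uyuyuyyyyuyuyuyuyyyyuyuyuyuyyyyuy

Replace each of the 15 characters of yyyuyyyyuyyyyuy in place — uy uy uy yyy uy uy uy uy yyy uy uy uy uy yyy uy — and concatenate.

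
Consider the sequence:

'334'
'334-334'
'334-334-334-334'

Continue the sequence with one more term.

Each string is two copies of the previous one joined by '-'.
Doubling 334-334-334-334 with '-' between the halves:

334-334-334-334-334-334-334-334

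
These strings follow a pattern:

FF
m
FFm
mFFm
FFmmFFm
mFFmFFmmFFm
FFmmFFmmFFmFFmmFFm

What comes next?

This is a Fibonacci-style word recurrence s(k) = s(k−2)·s(k−1): e.g. FF·m = FFm.
The next term joins mFFmFFmmFFm and FFmmFFmmFFmFFmmFFm.

mFFmFFmmFFmFFmmFFmmFFmFFmmFFm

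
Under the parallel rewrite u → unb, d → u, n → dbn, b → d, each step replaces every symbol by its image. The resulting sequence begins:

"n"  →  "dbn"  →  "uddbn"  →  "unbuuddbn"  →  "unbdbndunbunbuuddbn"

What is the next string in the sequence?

unbdbnduddbnuunbdbndunbdbndunbunbuuddbn

φ(unbdbndunbunbuuddbn) expands symbol-by-symbol to unb dbn d u d dbn u unb dbn d unb dbn d unb unb u u d dbn; joining the 19 pieces gives the next term.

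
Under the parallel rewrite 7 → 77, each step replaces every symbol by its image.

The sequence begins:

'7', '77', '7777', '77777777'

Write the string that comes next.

Rewriting each symbol of 77777777: 7→77, 7→77, 7→77, 7→77, 7→77, 7→77, 7→77, 7→77, which concatenates to 77 77 77 77 77 77 77 77.

7777777777777777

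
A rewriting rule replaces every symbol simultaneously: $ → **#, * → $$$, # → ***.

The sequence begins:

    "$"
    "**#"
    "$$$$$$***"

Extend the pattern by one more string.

**#**#**#**#**#**#$$$$$$$$$

Expanding $$$$$$***: $→**#, $→**#, $→**#, $→**#, $→**#, $→**#, *→$$$, *→$$$, *→$$$. Concatenated: **# **# **# **# **# **# $$$ $$$ $$$.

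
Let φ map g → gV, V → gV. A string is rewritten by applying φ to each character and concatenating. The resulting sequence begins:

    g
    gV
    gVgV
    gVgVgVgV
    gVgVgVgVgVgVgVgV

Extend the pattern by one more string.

Applying the rule to each of the 16 symbols of gVgVgVgVgVgVgVgV gives the pieces gV gV gV gV gV gV gV gV gV gV gV gV gV gV gV gV, which concatenate to the answer.

gVgVgVgVgVgVgVgVgVgVgVgVgVgVgVgV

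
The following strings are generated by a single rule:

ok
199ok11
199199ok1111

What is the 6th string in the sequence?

199199199199199ok1111111111

Each term wraps the previous one in 199 on the left and 11 on the right.
From 199199ok1111, 3 further steps: 199199ok1111 → 199199199ok111111 → 199199199199ok11111111 → (answer).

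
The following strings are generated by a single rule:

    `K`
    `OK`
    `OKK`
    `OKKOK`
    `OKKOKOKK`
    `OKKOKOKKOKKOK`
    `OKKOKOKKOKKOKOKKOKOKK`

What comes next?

OKKOKOKKOKKOKOKKOKOKKOKKOKOKKOKKOK

From term 3 onward, concatenate the last term with the second-to-last: OK·K = OKK, OKK·OK = OKKOK, …
The next term joins OKKOKOKKOKKOKOKKOKOKK and OKKOKOKKOKKOK.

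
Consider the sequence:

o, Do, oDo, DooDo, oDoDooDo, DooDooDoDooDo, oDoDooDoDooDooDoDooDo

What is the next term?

Each term (from the third on) is the two preceding terms concatenated in order: term 3 = o·Do = oDo.
The next term joins DooDooDoDooDo and oDoDooDoDooDooDoDooDo.

DooDooDoDooDooDoDooDoDooDooDoDooDo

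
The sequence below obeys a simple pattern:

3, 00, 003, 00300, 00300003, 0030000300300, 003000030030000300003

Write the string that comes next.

0030000300300003000030030000300300

This is a Fibonacci-style word recurrence s(k) = s(k−1)·s(k−2): e.g. 00·3 = 003.
The next term joins 003000030030000300003 and 0030000300300.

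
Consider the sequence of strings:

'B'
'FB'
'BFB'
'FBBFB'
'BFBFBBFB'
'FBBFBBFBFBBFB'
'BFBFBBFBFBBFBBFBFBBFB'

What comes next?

FBBFBBFBFBBFBBFBFBBFBFBBFBBFBFBBFB

This is a Fibonacci-style word recurrence s(k) = s(k−2)·s(k−1): e.g. B·FB = BFB.
The next term joins FBBFBBFBFBBFB and BFBFBBFBFBBFBBFBFBBFB.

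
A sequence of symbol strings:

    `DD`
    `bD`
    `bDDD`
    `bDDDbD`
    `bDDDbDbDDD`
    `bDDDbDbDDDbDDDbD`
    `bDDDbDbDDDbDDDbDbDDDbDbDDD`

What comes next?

From term 3 onward, concatenate the last term with the second-to-last: bD·DD = bDDD, bDDD·bD = bDDDbD, …
The next term joins bDDDbDbDDDbDDDbDbDDDbDbDDD and bDDDbDbDDDbDDDbD.

bDDDbDbDDDbDDDbDbDDDbDbDDDbDDDbDbDDDbDDDbD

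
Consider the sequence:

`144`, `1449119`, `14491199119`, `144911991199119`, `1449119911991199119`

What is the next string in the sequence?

Every step adds 9119 to the end: s(k+1) = s(k)·9119.
One more step from 1449119911991199119 gives the answer.

14491199119911991199119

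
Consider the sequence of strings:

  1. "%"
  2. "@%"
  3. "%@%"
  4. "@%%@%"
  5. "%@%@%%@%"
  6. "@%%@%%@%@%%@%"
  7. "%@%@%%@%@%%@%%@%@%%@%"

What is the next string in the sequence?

@%%@%%@%@%%@%%@%@%%@%@%%@%%@%@%%@%

From term 3 onward, concatenate the second-to-last term with the last: %·@% = %@%, @%·%@% = @%%@%, …
The next term joins @%%@%%@%@%%@% and %@%@%%@%@%%@%%@%@%%@%.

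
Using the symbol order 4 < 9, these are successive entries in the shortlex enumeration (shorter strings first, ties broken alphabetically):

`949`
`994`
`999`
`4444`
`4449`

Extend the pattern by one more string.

The successor of 4449 increments the rightmost position that isn't already 9 and resets every position after it to 4.

4494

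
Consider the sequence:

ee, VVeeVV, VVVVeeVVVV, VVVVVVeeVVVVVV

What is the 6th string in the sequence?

Every step adds VV to the front and VV to the end of the previous string.
From VVVVVVeeVVVVVV, 2 further steps: VVVVVVeeVVVVVV → VVVVVVVVeeVVVVVVVV → (answer).

VVVVVVVVVVeeVVVVVVVVVV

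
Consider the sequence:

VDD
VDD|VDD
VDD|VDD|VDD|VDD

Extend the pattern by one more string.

s(k+1) = s(k)·|·s(k) — each term doubles the last with '|' between the halves.
One more doubling of VDD|VDD|VDD|VDD gives the answer.

VDD|VDD|VDD|VDD|VDD|VDD|VDD|VDD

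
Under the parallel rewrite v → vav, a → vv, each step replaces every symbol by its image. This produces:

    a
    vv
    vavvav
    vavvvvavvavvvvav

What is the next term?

Rewriting the 16 symbols of vavvvvavvavvvvav one by one yields vav vv vav vav vav vav vv vav vav vv vav vav vav vav vv vav; concatenated:

vavvvvavvavvavvavvvvavvavvvvavvavvavvavvvvav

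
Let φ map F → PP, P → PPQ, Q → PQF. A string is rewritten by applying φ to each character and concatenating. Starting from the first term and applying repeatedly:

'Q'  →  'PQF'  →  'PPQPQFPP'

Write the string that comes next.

Apply φ to PPQPQFPP symbol by symbol: P→PPQ, P→PPQ, Q→PQF, P→PPQ, Q→PQF, F→PP, P→PPQ, P→PPQ; joined: PPQ PPQ PQF PPQ PQF PP PPQ PPQ.

PPQPPQPQFPPQPQFPPPPQPPQ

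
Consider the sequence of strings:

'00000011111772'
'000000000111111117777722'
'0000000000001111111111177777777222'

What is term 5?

000000000000000000111111111111111117777777777777722222

Term n consists of 3n+3 0's, followed by 3n+2 1's, followed by 3n-1 7's, followed by n 2's (n = 1, 2, …).
Setting n = 5 gives 18, 17, 14, 5 characters in each block.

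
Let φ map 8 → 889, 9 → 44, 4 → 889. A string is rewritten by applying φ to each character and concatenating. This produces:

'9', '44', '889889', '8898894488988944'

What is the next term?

Rewriting the 16 symbols of 8898894488988944 one by one yields 889 889 44 889 889 44 889 889 889 889 44 889 889 44 889 889; concatenated:

88988944889889448898898898894488988944889889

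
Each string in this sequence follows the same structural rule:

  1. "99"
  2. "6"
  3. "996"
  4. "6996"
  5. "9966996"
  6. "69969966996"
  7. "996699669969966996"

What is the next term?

69969966996996699669969966996

From term 3 onward, concatenate the second-to-last term with the last: 99·6 = 996, 6·996 = 6996, …
Continuing: 69969966996 · 996699669969966996 gives term 8.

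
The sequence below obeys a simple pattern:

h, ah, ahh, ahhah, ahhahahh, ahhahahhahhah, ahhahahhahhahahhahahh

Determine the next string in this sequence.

ahhahahhahhahahhahahhahhahahhahhah

Each term (from the third on) is the previous term followed by the one before it: term 3 = ah·h = ahh.
Continuing: ahhahahhahhahahhahahh · ahhahahhahhah gives term 8.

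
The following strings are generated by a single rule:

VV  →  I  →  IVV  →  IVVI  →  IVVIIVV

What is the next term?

From term 3 onward, concatenate the last term with the second-to-last: I·VV = IVV, IVV·I = IVVI, …
The next term joins IVVIIVV and IVVI.

IVVIIVVIVVI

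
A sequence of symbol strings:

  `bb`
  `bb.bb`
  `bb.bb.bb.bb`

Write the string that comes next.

s(k+1) = s(k)·.·s(k) — each term doubles the last with '.' between the halves.
Doubling bb.bb.bb.bb with '.' between the halves:

bb.bb.bb.bb.bb.bb.bb.bb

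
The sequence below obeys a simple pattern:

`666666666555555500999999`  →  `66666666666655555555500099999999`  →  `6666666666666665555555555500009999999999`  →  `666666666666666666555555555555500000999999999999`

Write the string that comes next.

Each string has the form 6^{3n} 5^{2n+1} 0^{n-1} 9^{2n}, where the shown terms are n = 3, 4, 5, 6.
Setting n = 7 gives 21, 15, 6, 14 characters in each block.

66666666666666666666655555555555555500000099999999999999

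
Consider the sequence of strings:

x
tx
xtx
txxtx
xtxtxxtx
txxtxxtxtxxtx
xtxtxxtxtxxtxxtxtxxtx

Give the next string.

Each term (from the third on) is the two preceding terms concatenated in order: term 3 = x·tx = xtx.
The next term joins txxtxxtxtxxtx and xtxtxxtxtxxtxxtxtxxtx.

txxtxxtxtxxtxxtxtxxtxtxxtxxtxtxxtx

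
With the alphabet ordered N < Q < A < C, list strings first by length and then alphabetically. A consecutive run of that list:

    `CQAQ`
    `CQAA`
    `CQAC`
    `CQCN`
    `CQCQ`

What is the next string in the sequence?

CQCA

The successor of CQCQ increments the rightmost position that isn't already C and resets every position after it to N.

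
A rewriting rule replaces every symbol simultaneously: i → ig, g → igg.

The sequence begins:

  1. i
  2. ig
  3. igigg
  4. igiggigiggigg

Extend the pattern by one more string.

Replace each of the 13 characters of igiggigiggigg in place — ig igg ig igg igg ig igg ig igg igg ig igg igg — and concatenate.

igiggigiggiggigiggigiggiggigiggigg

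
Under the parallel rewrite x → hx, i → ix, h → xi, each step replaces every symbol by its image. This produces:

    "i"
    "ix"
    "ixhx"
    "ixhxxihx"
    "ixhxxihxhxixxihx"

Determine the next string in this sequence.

Applying the rule to each of the 16 symbols of ixhxxihxhxixxihx gives the pieces ix hx xi hx hx ix xi hx xi hx ix hx hx ix xi hx, which concatenate to the answer.

ixhxxihxhxixxihxxihxixhxhxixxihx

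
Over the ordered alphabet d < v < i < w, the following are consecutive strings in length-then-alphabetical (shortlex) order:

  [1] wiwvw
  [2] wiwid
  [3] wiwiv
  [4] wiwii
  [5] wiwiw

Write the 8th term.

wiwwi

Continuing the enumeration 3 steps past wiwiw: wiwiw → wiwwd → wiwwv → (answer).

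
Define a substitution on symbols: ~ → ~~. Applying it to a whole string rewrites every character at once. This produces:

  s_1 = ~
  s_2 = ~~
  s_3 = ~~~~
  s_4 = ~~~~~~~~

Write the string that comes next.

~~~~~~~~~~~~~~~~

Apply φ to ~~~~~~~~ symbol by symbol: ~→~~, ~→~~, ~→~~, ~→~~, ~→~~, ~→~~, ~→~~, ~→~~; joined: ~~ ~~ ~~ ~~ ~~ ~~ ~~ ~~.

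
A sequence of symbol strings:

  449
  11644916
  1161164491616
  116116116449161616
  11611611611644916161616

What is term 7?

116116116116116116449161616161616

Every step adds 116 to the front and 16 to the end of the previous string.
From 11611611611644916161616, 2 further steps: 11611611611644916161616 → 1161161161161164491616161616 → (answer).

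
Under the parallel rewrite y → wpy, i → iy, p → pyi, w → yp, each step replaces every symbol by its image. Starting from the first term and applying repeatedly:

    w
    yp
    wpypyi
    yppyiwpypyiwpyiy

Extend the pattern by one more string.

wpypyipyiwpyiyyppyiwpypyiwpyiyyppyiwpyiywpy

Applying the rule to each of the 16 symbols of yppyiwpypyiwpyiy gives the pieces wpy pyi pyi wpy iy yp pyi wpy pyi wpy iy yp pyi wpy iy wpy, which concatenate to the answer.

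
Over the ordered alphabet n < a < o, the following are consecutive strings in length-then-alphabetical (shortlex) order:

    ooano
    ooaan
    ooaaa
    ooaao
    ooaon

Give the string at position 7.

Stepping forward 2 times from ooaon: ooaon → ooaoa, then the target.

ooaoo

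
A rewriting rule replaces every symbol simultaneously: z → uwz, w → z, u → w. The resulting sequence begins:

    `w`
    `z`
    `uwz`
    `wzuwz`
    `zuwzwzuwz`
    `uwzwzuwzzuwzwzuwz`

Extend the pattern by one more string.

Applying the rule to each of the 17 symbols of uwzwzuwzzuwzwzuwz gives the pieces w z uwz z uwz w z uwz uwz w z uwz z uwz w z uwz, which concatenate to the answer.

wzuwzzuwzwzuwzuwzwzuwzzuwzwzuwz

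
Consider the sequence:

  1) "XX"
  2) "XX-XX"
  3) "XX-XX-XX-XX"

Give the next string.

XX-XX-XX-XX-XX-XX-XX-XX

Every step duplicates the string with '-' between the halves.
So the next term is two copies of XX-XX-XX-XX with '-' between the halves.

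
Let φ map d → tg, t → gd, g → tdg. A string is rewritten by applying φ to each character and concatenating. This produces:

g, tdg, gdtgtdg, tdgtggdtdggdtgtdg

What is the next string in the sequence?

gdtgtdggdtdgtdgtggdtgtdgtdgtggdtdggdtgtdg

φ(tdgtggdtdggdtgtdg) expands symbol-by-symbol to gd tg tdg gd tdg tdg tg gd tg tdg tdg tg gd tdg gd tg tdg; joining the 17 pieces gives the next term.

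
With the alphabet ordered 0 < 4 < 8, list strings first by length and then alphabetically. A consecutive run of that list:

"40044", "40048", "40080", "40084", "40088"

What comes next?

40400

Find the rightmost character of 40088 below 8, bump it to the next letter, and reset everything to its right to 0.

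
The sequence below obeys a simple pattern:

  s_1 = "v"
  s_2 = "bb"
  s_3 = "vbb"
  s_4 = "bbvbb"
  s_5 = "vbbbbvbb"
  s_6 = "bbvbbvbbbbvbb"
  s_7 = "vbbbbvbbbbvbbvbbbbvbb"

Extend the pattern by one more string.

This is a Fibonacci-style word recurrence s(k) = s(k−2)·s(k−1): e.g. v·bb = vbb.
So term 8 is bbvbbvbbbbvbb·vbbbbvbbbbvbbvbbbbvbb.

bbvbbvbbbbvbbvbbbbvbbbbvbbvbbbbvbb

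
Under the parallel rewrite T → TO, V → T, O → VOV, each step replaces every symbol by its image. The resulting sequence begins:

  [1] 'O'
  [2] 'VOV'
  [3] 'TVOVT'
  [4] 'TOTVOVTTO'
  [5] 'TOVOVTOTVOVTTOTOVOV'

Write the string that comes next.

Applying the rule to each of the 19 symbols of TOVOVTOTVOVTTOTOVOV gives the pieces TO VOV T VOV T TO VOV TO T VOV T TO TO VOV TO VOV T VOV T, which concatenate to the answer.

TOVOVTVOVTTOVOVTOTVOVTTOTOVOVTOVOVTVOVT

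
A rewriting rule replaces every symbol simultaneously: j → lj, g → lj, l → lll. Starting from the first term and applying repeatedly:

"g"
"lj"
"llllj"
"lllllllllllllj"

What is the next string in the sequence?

Rewriting the 14 symbols of lllllllllllllj one by one yields lll lll lll lll lll lll lll lll lll lll lll lll lll lj; concatenated:

llllllllllllllllllllllllllllllllllllllllj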